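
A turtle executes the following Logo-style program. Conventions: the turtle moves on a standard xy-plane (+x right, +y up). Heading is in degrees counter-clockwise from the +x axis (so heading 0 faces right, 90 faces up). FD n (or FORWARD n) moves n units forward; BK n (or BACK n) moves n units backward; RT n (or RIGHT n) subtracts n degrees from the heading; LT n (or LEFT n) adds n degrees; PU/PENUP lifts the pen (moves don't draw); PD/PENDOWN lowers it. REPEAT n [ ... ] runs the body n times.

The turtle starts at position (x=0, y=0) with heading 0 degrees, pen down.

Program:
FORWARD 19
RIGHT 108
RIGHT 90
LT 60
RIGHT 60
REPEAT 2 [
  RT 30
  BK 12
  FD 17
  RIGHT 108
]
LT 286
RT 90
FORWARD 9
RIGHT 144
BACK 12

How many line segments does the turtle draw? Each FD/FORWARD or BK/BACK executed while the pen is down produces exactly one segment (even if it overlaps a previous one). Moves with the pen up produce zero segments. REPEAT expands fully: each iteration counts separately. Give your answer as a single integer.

Answer: 7

Derivation:
Executing turtle program step by step:
Start: pos=(0,0), heading=0, pen down
FD 19: (0,0) -> (19,0) [heading=0, draw]
RT 108: heading 0 -> 252
RT 90: heading 252 -> 162
LT 60: heading 162 -> 222
RT 60: heading 222 -> 162
REPEAT 2 [
  -- iteration 1/2 --
  RT 30: heading 162 -> 132
  BK 12: (19,0) -> (27.03,-8.918) [heading=132, draw]
  FD 17: (27.03,-8.918) -> (15.654,3.716) [heading=132, draw]
  RT 108: heading 132 -> 24
  -- iteration 2/2 --
  RT 30: heading 24 -> 354
  BK 12: (15.654,3.716) -> (3.72,4.97) [heading=354, draw]
  FD 17: (3.72,4.97) -> (20.627,3.193) [heading=354, draw]
  RT 108: heading 354 -> 246
]
LT 286: heading 246 -> 172
RT 90: heading 172 -> 82
FD 9: (20.627,3.193) -> (21.88,12.105) [heading=82, draw]
RT 144: heading 82 -> 298
BK 12: (21.88,12.105) -> (16.246,22.701) [heading=298, draw]
Final: pos=(16.246,22.701), heading=298, 7 segment(s) drawn
Segments drawn: 7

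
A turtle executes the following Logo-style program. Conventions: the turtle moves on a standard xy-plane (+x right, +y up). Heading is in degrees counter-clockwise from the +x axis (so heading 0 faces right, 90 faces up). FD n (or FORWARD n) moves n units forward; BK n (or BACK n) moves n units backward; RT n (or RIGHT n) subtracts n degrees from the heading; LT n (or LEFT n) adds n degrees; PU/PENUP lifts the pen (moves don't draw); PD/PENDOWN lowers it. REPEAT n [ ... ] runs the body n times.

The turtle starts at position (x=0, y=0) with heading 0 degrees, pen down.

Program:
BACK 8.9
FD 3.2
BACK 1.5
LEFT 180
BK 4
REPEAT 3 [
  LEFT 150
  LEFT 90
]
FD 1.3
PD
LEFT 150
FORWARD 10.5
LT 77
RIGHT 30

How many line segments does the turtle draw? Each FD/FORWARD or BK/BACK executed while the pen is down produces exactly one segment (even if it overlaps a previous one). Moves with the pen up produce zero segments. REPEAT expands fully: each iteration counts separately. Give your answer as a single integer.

Executing turtle program step by step:
Start: pos=(0,0), heading=0, pen down
BK 8.9: (0,0) -> (-8.9,0) [heading=0, draw]
FD 3.2: (-8.9,0) -> (-5.7,0) [heading=0, draw]
BK 1.5: (-5.7,0) -> (-7.2,0) [heading=0, draw]
LT 180: heading 0 -> 180
BK 4: (-7.2,0) -> (-3.2,0) [heading=180, draw]
REPEAT 3 [
  -- iteration 1/3 --
  LT 150: heading 180 -> 330
  LT 90: heading 330 -> 60
  -- iteration 2/3 --
  LT 150: heading 60 -> 210
  LT 90: heading 210 -> 300
  -- iteration 3/3 --
  LT 150: heading 300 -> 90
  LT 90: heading 90 -> 180
]
FD 1.3: (-3.2,0) -> (-4.5,0) [heading=180, draw]
PD: pen down
LT 150: heading 180 -> 330
FD 10.5: (-4.5,0) -> (4.593,-5.25) [heading=330, draw]
LT 77: heading 330 -> 47
RT 30: heading 47 -> 17
Final: pos=(4.593,-5.25), heading=17, 6 segment(s) drawn
Segments drawn: 6

Answer: 6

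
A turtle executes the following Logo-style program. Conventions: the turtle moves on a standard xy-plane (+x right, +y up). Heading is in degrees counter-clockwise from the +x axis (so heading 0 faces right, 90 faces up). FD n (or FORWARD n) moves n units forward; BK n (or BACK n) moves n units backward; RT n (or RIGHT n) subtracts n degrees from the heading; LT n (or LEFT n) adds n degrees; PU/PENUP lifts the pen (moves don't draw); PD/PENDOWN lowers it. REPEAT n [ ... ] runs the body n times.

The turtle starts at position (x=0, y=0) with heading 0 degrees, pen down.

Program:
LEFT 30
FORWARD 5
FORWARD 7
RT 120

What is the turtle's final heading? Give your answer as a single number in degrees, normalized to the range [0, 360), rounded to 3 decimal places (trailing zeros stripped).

Executing turtle program step by step:
Start: pos=(0,0), heading=0, pen down
LT 30: heading 0 -> 30
FD 5: (0,0) -> (4.33,2.5) [heading=30, draw]
FD 7: (4.33,2.5) -> (10.392,6) [heading=30, draw]
RT 120: heading 30 -> 270
Final: pos=(10.392,6), heading=270, 2 segment(s) drawn

Answer: 270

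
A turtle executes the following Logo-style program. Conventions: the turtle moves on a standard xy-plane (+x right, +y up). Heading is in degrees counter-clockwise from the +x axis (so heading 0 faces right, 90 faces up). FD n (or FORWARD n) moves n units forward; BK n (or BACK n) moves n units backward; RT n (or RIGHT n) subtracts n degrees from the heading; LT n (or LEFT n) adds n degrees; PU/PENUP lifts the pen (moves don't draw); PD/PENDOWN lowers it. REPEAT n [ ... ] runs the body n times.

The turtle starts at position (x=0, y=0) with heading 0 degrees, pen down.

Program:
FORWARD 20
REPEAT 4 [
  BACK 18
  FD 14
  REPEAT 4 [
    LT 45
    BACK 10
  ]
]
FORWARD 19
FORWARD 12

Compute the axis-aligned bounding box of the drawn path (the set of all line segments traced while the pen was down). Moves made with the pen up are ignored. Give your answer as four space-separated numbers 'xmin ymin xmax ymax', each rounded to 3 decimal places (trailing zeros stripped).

Answer: 0 -24.142 51 0

Derivation:
Executing turtle program step by step:
Start: pos=(0,0), heading=0, pen down
FD 20: (0,0) -> (20,0) [heading=0, draw]
REPEAT 4 [
  -- iteration 1/4 --
  BK 18: (20,0) -> (2,0) [heading=0, draw]
  FD 14: (2,0) -> (16,0) [heading=0, draw]
  REPEAT 4 [
    -- iteration 1/4 --
    LT 45: heading 0 -> 45
    BK 10: (16,0) -> (8.929,-7.071) [heading=45, draw]
    -- iteration 2/4 --
    LT 45: heading 45 -> 90
    BK 10: (8.929,-7.071) -> (8.929,-17.071) [heading=90, draw]
    -- iteration 3/4 --
    LT 45: heading 90 -> 135
    BK 10: (8.929,-17.071) -> (16,-24.142) [heading=135, draw]
    -- iteration 4/4 --
    LT 45: heading 135 -> 180
    BK 10: (16,-24.142) -> (26,-24.142) [heading=180, draw]
  ]
  -- iteration 2/4 --
  BK 18: (26,-24.142) -> (44,-24.142) [heading=180, draw]
  FD 14: (44,-24.142) -> (30,-24.142) [heading=180, draw]
  REPEAT 4 [
    -- iteration 1/4 --
    LT 45: heading 180 -> 225
    BK 10: (30,-24.142) -> (37.071,-17.071) [heading=225, draw]
    -- iteration 2/4 --
    LT 45: heading 225 -> 270
    BK 10: (37.071,-17.071) -> (37.071,-7.071) [heading=270, draw]
    -- iteration 3/4 --
    LT 45: heading 270 -> 315
    BK 10: (37.071,-7.071) -> (30,0) [heading=315, draw]
    -- iteration 4/4 --
    LT 45: heading 315 -> 0
    BK 10: (30,0) -> (20,0) [heading=0, draw]
  ]
  -- iteration 3/4 --
  BK 18: (20,0) -> (2,0) [heading=0, draw]
  FD 14: (2,0) -> (16,0) [heading=0, draw]
  REPEAT 4 [
    -- iteration 1/4 --
    LT 45: heading 0 -> 45
    BK 10: (16,0) -> (8.929,-7.071) [heading=45, draw]
    -- iteration 2/4 --
    LT 45: heading 45 -> 90
    BK 10: (8.929,-7.071) -> (8.929,-17.071) [heading=90, draw]
    -- iteration 3/4 --
    LT 45: heading 90 -> 135
    BK 10: (8.929,-17.071) -> (16,-24.142) [heading=135, draw]
    -- iteration 4/4 --
    LT 45: heading 135 -> 180
    BK 10: (16,-24.142) -> (26,-24.142) [heading=180, draw]
  ]
  -- iteration 4/4 --
  BK 18: (26,-24.142) -> (44,-24.142) [heading=180, draw]
  FD 14: (44,-24.142) -> (30,-24.142) [heading=180, draw]
  REPEAT 4 [
    -- iteration 1/4 --
    LT 45: heading 180 -> 225
    BK 10: (30,-24.142) -> (37.071,-17.071) [heading=225, draw]
    -- iteration 2/4 --
    LT 45: heading 225 -> 270
    BK 10: (37.071,-17.071) -> (37.071,-7.071) [heading=270, draw]
    -- iteration 3/4 --
    LT 45: heading 270 -> 315
    BK 10: (37.071,-7.071) -> (30,0) [heading=315, draw]
    -- iteration 4/4 --
    LT 45: heading 315 -> 0
    BK 10: (30,0) -> (20,0) [heading=0, draw]
  ]
]
FD 19: (20,0) -> (39,0) [heading=0, draw]
FD 12: (39,0) -> (51,0) [heading=0, draw]
Final: pos=(51,0), heading=0, 27 segment(s) drawn

Segment endpoints: x in {0, 2, 8.929, 8.929, 8.929, 16, 16, 20, 20, 26, 30, 30, 37.071, 37.071, 39, 44, 51}, y in {-24.142, -24.142, -24.142, -24.142, -17.071, -17.071, -17.071, -7.071, -7.071, -7.071, 0, 0, 0, 0, 0, 0, 0, 0}
xmin=0, ymin=-24.142, xmax=51, ymax=0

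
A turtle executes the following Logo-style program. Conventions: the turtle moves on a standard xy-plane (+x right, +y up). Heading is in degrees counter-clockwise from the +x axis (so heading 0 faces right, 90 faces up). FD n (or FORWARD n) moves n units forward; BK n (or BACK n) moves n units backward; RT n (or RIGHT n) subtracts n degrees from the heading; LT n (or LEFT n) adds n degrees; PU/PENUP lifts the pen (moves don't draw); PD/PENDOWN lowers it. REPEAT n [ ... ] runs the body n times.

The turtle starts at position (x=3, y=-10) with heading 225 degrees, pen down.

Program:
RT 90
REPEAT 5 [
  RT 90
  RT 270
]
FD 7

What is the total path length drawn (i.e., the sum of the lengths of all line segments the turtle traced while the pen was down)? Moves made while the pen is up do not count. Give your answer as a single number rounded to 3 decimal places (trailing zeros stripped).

Executing turtle program step by step:
Start: pos=(3,-10), heading=225, pen down
RT 90: heading 225 -> 135
REPEAT 5 [
  -- iteration 1/5 --
  RT 90: heading 135 -> 45
  RT 270: heading 45 -> 135
  -- iteration 2/5 --
  RT 90: heading 135 -> 45
  RT 270: heading 45 -> 135
  -- iteration 3/5 --
  RT 90: heading 135 -> 45
  RT 270: heading 45 -> 135
  -- iteration 4/5 --
  RT 90: heading 135 -> 45
  RT 270: heading 45 -> 135
  -- iteration 5/5 --
  RT 90: heading 135 -> 45
  RT 270: heading 45 -> 135
]
FD 7: (3,-10) -> (-1.95,-5.05) [heading=135, draw]
Final: pos=(-1.95,-5.05), heading=135, 1 segment(s) drawn

Segment lengths:
  seg 1: (3,-10) -> (-1.95,-5.05), length = 7
Total = 7

Answer: 7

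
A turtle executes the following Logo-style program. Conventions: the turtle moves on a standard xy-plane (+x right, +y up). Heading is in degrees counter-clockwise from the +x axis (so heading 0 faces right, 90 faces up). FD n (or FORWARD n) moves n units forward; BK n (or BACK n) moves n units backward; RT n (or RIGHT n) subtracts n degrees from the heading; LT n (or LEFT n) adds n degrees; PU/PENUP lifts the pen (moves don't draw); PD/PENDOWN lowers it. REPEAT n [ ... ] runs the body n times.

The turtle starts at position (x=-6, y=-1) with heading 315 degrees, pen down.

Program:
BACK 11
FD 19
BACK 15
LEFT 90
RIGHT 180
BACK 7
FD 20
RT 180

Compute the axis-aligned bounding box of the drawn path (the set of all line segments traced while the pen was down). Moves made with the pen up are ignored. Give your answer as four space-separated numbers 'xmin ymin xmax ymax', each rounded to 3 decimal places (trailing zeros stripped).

Answer: -20.142 -6.657 -0.343 8.899

Derivation:
Executing turtle program step by step:
Start: pos=(-6,-1), heading=315, pen down
BK 11: (-6,-1) -> (-13.778,6.778) [heading=315, draw]
FD 19: (-13.778,6.778) -> (-0.343,-6.657) [heading=315, draw]
BK 15: (-0.343,-6.657) -> (-10.95,3.95) [heading=315, draw]
LT 90: heading 315 -> 45
RT 180: heading 45 -> 225
BK 7: (-10.95,3.95) -> (-6,8.899) [heading=225, draw]
FD 20: (-6,8.899) -> (-20.142,-5.243) [heading=225, draw]
RT 180: heading 225 -> 45
Final: pos=(-20.142,-5.243), heading=45, 5 segment(s) drawn

Segment endpoints: x in {-20.142, -13.778, -10.95, -6, -6, -0.343}, y in {-6.657, -5.243, -1, 3.95, 6.778, 8.899}
xmin=-20.142, ymin=-6.657, xmax=-0.343, ymax=8.899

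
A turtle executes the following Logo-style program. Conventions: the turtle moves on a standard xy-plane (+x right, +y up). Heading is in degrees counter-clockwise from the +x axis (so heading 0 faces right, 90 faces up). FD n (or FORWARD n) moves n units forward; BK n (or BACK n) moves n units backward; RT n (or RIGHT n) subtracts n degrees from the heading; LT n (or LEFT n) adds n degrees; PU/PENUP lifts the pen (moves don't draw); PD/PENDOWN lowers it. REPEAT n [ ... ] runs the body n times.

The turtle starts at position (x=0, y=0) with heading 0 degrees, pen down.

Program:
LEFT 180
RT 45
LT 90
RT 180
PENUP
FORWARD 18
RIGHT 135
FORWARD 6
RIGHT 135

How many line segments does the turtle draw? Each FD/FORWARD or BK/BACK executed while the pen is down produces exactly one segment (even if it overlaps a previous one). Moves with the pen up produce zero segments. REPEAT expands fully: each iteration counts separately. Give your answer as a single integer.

Answer: 0

Derivation:
Executing turtle program step by step:
Start: pos=(0,0), heading=0, pen down
LT 180: heading 0 -> 180
RT 45: heading 180 -> 135
LT 90: heading 135 -> 225
RT 180: heading 225 -> 45
PU: pen up
FD 18: (0,0) -> (12.728,12.728) [heading=45, move]
RT 135: heading 45 -> 270
FD 6: (12.728,12.728) -> (12.728,6.728) [heading=270, move]
RT 135: heading 270 -> 135
Final: pos=(12.728,6.728), heading=135, 0 segment(s) drawn
Segments drawn: 0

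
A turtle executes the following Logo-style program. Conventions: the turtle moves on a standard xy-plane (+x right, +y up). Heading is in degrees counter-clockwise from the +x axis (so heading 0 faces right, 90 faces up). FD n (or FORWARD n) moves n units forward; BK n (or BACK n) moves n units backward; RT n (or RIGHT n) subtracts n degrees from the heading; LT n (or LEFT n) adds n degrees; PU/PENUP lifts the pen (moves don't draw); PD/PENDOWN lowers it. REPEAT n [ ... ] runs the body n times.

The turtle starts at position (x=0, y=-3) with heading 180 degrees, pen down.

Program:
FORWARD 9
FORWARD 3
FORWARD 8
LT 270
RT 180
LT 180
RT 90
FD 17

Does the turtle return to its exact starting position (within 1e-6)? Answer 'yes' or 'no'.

Executing turtle program step by step:
Start: pos=(0,-3), heading=180, pen down
FD 9: (0,-3) -> (-9,-3) [heading=180, draw]
FD 3: (-9,-3) -> (-12,-3) [heading=180, draw]
FD 8: (-12,-3) -> (-20,-3) [heading=180, draw]
LT 270: heading 180 -> 90
RT 180: heading 90 -> 270
LT 180: heading 270 -> 90
RT 90: heading 90 -> 0
FD 17: (-20,-3) -> (-3,-3) [heading=0, draw]
Final: pos=(-3,-3), heading=0, 4 segment(s) drawn

Start position: (0, -3)
Final position: (-3, -3)
Distance = 3; >= 1e-6 -> NOT closed

Answer: no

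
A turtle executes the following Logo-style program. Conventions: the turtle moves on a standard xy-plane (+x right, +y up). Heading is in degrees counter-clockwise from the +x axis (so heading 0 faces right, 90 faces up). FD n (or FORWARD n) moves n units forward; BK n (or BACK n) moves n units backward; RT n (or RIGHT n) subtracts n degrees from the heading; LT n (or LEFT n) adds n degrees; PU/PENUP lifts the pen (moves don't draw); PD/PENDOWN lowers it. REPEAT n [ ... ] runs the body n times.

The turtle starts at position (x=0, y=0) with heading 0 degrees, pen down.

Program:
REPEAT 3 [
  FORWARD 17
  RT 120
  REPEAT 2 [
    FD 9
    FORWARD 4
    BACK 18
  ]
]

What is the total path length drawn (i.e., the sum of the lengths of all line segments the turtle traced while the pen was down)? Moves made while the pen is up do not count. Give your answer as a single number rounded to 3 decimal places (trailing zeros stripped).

Executing turtle program step by step:
Start: pos=(0,0), heading=0, pen down
REPEAT 3 [
  -- iteration 1/3 --
  FD 17: (0,0) -> (17,0) [heading=0, draw]
  RT 120: heading 0 -> 240
  REPEAT 2 [
    -- iteration 1/2 --
    FD 9: (17,0) -> (12.5,-7.794) [heading=240, draw]
    FD 4: (12.5,-7.794) -> (10.5,-11.258) [heading=240, draw]
    BK 18: (10.5,-11.258) -> (19.5,4.33) [heading=240, draw]
    -- iteration 2/2 --
    FD 9: (19.5,4.33) -> (15,-3.464) [heading=240, draw]
    FD 4: (15,-3.464) -> (13,-6.928) [heading=240, draw]
    BK 18: (13,-6.928) -> (22,8.66) [heading=240, draw]
  ]
  -- iteration 2/3 --
  FD 17: (22,8.66) -> (13.5,-6.062) [heading=240, draw]
  RT 120: heading 240 -> 120
  REPEAT 2 [
    -- iteration 1/2 --
    FD 9: (13.5,-6.062) -> (9,1.732) [heading=120, draw]
    FD 4: (9,1.732) -> (7,5.196) [heading=120, draw]
    BK 18: (7,5.196) -> (16,-10.392) [heading=120, draw]
    -- iteration 2/2 --
    FD 9: (16,-10.392) -> (11.5,-2.598) [heading=120, draw]
    FD 4: (11.5,-2.598) -> (9.5,0.866) [heading=120, draw]
    BK 18: (9.5,0.866) -> (18.5,-14.722) [heading=120, draw]
  ]
  -- iteration 3/3 --
  FD 17: (18.5,-14.722) -> (10,0) [heading=120, draw]
  RT 120: heading 120 -> 0
  REPEAT 2 [
    -- iteration 1/2 --
    FD 9: (10,0) -> (19,0) [heading=0, draw]
    FD 4: (19,0) -> (23,0) [heading=0, draw]
    BK 18: (23,0) -> (5,0) [heading=0, draw]
    -- iteration 2/2 --
    FD 9: (5,0) -> (14,0) [heading=0, draw]
    FD 4: (14,0) -> (18,0) [heading=0, draw]
    BK 18: (18,0) -> (0,0) [heading=0, draw]
  ]
]
Final: pos=(0,0), heading=0, 21 segment(s) drawn

Segment lengths:
  seg 1: (0,0) -> (17,0), length = 17
  seg 2: (17,0) -> (12.5,-7.794), length = 9
  seg 3: (12.5,-7.794) -> (10.5,-11.258), length = 4
  seg 4: (10.5,-11.258) -> (19.5,4.33), length = 18
  seg 5: (19.5,4.33) -> (15,-3.464), length = 9
  seg 6: (15,-3.464) -> (13,-6.928), length = 4
  seg 7: (13,-6.928) -> (22,8.66), length = 18
  seg 8: (22,8.66) -> (13.5,-6.062), length = 17
  seg 9: (13.5,-6.062) -> (9,1.732), length = 9
  seg 10: (9,1.732) -> (7,5.196), length = 4
  seg 11: (7,5.196) -> (16,-10.392), length = 18
  seg 12: (16,-10.392) -> (11.5,-2.598), length = 9
  seg 13: (11.5,-2.598) -> (9.5,0.866), length = 4
  seg 14: (9.5,0.866) -> (18.5,-14.722), length = 18
  seg 15: (18.5,-14.722) -> (10,0), length = 17
  seg 16: (10,0) -> (19,0), length = 9
  seg 17: (19,0) -> (23,0), length = 4
  seg 18: (23,0) -> (5,0), length = 18
  seg 19: (5,0) -> (14,0), length = 9
  seg 20: (14,0) -> (18,0), length = 4
  seg 21: (18,0) -> (0,0), length = 18
Total = 237

Answer: 237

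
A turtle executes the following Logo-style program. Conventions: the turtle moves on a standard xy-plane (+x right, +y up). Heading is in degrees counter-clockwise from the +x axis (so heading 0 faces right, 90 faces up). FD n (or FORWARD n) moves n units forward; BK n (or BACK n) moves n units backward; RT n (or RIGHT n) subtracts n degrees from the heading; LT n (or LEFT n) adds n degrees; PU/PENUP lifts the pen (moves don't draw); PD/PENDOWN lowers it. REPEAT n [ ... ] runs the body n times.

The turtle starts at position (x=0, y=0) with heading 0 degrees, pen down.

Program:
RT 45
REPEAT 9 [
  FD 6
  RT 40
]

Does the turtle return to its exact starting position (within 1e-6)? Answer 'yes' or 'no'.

Executing turtle program step by step:
Start: pos=(0,0), heading=0, pen down
RT 45: heading 0 -> 315
REPEAT 9 [
  -- iteration 1/9 --
  FD 6: (0,0) -> (4.243,-4.243) [heading=315, draw]
  RT 40: heading 315 -> 275
  -- iteration 2/9 --
  FD 6: (4.243,-4.243) -> (4.766,-10.22) [heading=275, draw]
  RT 40: heading 275 -> 235
  -- iteration 3/9 --
  FD 6: (4.766,-10.22) -> (1.324,-15.135) [heading=235, draw]
  RT 40: heading 235 -> 195
  -- iteration 4/9 --
  FD 6: (1.324,-15.135) -> (-4.471,-16.688) [heading=195, draw]
  RT 40: heading 195 -> 155
  -- iteration 5/9 --
  FD 6: (-4.471,-16.688) -> (-9.909,-14.152) [heading=155, draw]
  RT 40: heading 155 -> 115
  -- iteration 6/9 --
  FD 6: (-9.909,-14.152) -> (-12.445,-8.714) [heading=115, draw]
  RT 40: heading 115 -> 75
  -- iteration 7/9 --
  FD 6: (-12.445,-8.714) -> (-10.892,-2.919) [heading=75, draw]
  RT 40: heading 75 -> 35
  -- iteration 8/9 --
  FD 6: (-10.892,-2.919) -> (-5.977,0.523) [heading=35, draw]
  RT 40: heading 35 -> 355
  -- iteration 9/9 --
  FD 6: (-5.977,0.523) -> (0,0) [heading=355, draw]
  RT 40: heading 355 -> 315
]
Final: pos=(0,0), heading=315, 9 segment(s) drawn

Start position: (0, 0)
Final position: (0, 0)
Distance = 0; < 1e-6 -> CLOSED

Answer: yes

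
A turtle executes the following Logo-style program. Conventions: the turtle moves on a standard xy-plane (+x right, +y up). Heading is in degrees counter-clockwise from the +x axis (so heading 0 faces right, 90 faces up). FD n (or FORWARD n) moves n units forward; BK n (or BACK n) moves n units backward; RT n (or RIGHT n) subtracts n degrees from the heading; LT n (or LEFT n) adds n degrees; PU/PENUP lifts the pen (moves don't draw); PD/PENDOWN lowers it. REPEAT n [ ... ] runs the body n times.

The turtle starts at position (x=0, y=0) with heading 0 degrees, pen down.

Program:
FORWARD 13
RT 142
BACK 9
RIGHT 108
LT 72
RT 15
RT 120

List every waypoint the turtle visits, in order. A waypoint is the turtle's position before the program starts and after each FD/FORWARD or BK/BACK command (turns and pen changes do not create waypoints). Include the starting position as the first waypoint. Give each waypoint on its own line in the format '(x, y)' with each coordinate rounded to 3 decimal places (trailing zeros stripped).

Answer: (0, 0)
(13, 0)
(20.092, 5.541)

Derivation:
Executing turtle program step by step:
Start: pos=(0,0), heading=0, pen down
FD 13: (0,0) -> (13,0) [heading=0, draw]
RT 142: heading 0 -> 218
BK 9: (13,0) -> (20.092,5.541) [heading=218, draw]
RT 108: heading 218 -> 110
LT 72: heading 110 -> 182
RT 15: heading 182 -> 167
RT 120: heading 167 -> 47
Final: pos=(20.092,5.541), heading=47, 2 segment(s) drawn
Waypoints (3 total):
(0, 0)
(13, 0)
(20.092, 5.541)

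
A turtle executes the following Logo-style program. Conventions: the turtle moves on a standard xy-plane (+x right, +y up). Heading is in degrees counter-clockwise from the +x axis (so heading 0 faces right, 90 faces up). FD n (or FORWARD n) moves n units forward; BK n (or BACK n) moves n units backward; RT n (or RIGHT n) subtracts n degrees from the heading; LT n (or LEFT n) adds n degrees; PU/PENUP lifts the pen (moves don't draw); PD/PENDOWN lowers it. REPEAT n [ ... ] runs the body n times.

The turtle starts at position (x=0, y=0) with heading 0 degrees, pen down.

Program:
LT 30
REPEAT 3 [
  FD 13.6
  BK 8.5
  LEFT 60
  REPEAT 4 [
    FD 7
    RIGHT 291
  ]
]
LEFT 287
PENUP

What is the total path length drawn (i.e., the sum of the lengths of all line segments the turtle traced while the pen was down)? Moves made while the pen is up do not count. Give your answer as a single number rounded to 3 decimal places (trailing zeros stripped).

Answer: 150.3

Derivation:
Executing turtle program step by step:
Start: pos=(0,0), heading=0, pen down
LT 30: heading 0 -> 30
REPEAT 3 [
  -- iteration 1/3 --
  FD 13.6: (0,0) -> (11.778,6.8) [heading=30, draw]
  BK 8.5: (11.778,6.8) -> (4.417,2.55) [heading=30, draw]
  LT 60: heading 30 -> 90
  REPEAT 4 [
    -- iteration 1/4 --
    FD 7: (4.417,2.55) -> (4.417,9.55) [heading=90, draw]
    RT 291: heading 90 -> 159
    -- iteration 2/4 --
    FD 7: (4.417,9.55) -> (-2.118,12.059) [heading=159, draw]
    RT 291: heading 159 -> 228
    -- iteration 3/4 --
    FD 7: (-2.118,12.059) -> (-6.802,6.857) [heading=228, draw]
    RT 291: heading 228 -> 297
    -- iteration 4/4 --
    FD 7: (-6.802,6.857) -> (-3.624,0.62) [heading=297, draw]
    RT 291: heading 297 -> 6
  ]
  -- iteration 2/3 --
  FD 13.6: (-3.624,0.62) -> (9.901,2.041) [heading=6, draw]
  BK 8.5: (9.901,2.041) -> (1.448,1.153) [heading=6, draw]
  LT 60: heading 6 -> 66
  REPEAT 4 [
    -- iteration 1/4 --
    FD 7: (1.448,1.153) -> (4.295,7.547) [heading=66, draw]
    RT 291: heading 66 -> 135
    -- iteration 2/4 --
    FD 7: (4.295,7.547) -> (-0.655,12.497) [heading=135, draw]
    RT 291: heading 135 -> 204
    -- iteration 3/4 --
    FD 7: (-0.655,12.497) -> (-7.05,9.65) [heading=204, draw]
    RT 291: heading 204 -> 273
    -- iteration 4/4 --
    FD 7: (-7.05,9.65) -> (-6.683,2.66) [heading=273, draw]
    RT 291: heading 273 -> 342
  ]
  -- iteration 3/3 --
  FD 13.6: (-6.683,2.66) -> (6.251,-1.543) [heading=342, draw]
  BK 8.5: (6.251,-1.543) -> (-1.833,1.084) [heading=342, draw]
  LT 60: heading 342 -> 42
  REPEAT 4 [
    -- iteration 1/4 --
    FD 7: (-1.833,1.084) -> (3.369,5.768) [heading=42, draw]
    RT 291: heading 42 -> 111
    -- iteration 2/4 --
    FD 7: (3.369,5.768) -> (0.861,12.303) [heading=111, draw]
    RT 291: heading 111 -> 180
    -- iteration 3/4 --
    FD 7: (0.861,12.303) -> (-6.139,12.303) [heading=180, draw]
    RT 291: heading 180 -> 249
    -- iteration 4/4 --
    FD 7: (-6.139,12.303) -> (-8.648,5.768) [heading=249, draw]
    RT 291: heading 249 -> 318
  ]
]
LT 287: heading 318 -> 245
PU: pen up
Final: pos=(-8.648,5.768), heading=245, 18 segment(s) drawn

Segment lengths:
  seg 1: (0,0) -> (11.778,6.8), length = 13.6
  seg 2: (11.778,6.8) -> (4.417,2.55), length = 8.5
  seg 3: (4.417,2.55) -> (4.417,9.55), length = 7
  seg 4: (4.417,9.55) -> (-2.118,12.059), length = 7
  seg 5: (-2.118,12.059) -> (-6.802,6.857), length = 7
  seg 6: (-6.802,6.857) -> (-3.624,0.62), length = 7
  seg 7: (-3.624,0.62) -> (9.901,2.041), length = 13.6
  seg 8: (9.901,2.041) -> (1.448,1.153), length = 8.5
  seg 9: (1.448,1.153) -> (4.295,7.547), length = 7
  seg 10: (4.295,7.547) -> (-0.655,12.497), length = 7
  seg 11: (-0.655,12.497) -> (-7.05,9.65), length = 7
  seg 12: (-7.05,9.65) -> (-6.683,2.66), length = 7
  seg 13: (-6.683,2.66) -> (6.251,-1.543), length = 13.6
  seg 14: (6.251,-1.543) -> (-1.833,1.084), length = 8.5
  seg 15: (-1.833,1.084) -> (3.369,5.768), length = 7
  seg 16: (3.369,5.768) -> (0.861,12.303), length = 7
  seg 17: (0.861,12.303) -> (-6.139,12.303), length = 7
  seg 18: (-6.139,12.303) -> (-8.648,5.768), length = 7
Total = 150.3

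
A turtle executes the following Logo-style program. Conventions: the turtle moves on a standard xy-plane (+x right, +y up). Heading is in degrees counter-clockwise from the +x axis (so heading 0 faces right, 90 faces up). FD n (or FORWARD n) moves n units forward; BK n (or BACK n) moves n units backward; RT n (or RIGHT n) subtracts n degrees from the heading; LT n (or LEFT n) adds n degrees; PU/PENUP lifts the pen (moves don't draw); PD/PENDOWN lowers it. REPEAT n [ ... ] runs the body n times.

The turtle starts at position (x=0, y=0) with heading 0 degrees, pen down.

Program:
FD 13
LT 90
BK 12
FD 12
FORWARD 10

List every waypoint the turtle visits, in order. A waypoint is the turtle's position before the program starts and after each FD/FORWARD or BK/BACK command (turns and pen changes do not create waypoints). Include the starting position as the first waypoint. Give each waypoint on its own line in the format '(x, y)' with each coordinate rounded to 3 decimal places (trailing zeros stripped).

Executing turtle program step by step:
Start: pos=(0,0), heading=0, pen down
FD 13: (0,0) -> (13,0) [heading=0, draw]
LT 90: heading 0 -> 90
BK 12: (13,0) -> (13,-12) [heading=90, draw]
FD 12: (13,-12) -> (13,0) [heading=90, draw]
FD 10: (13,0) -> (13,10) [heading=90, draw]
Final: pos=(13,10), heading=90, 4 segment(s) drawn
Waypoints (5 total):
(0, 0)
(13, 0)
(13, -12)
(13, 0)
(13, 10)

Answer: (0, 0)
(13, 0)
(13, -12)
(13, 0)
(13, 10)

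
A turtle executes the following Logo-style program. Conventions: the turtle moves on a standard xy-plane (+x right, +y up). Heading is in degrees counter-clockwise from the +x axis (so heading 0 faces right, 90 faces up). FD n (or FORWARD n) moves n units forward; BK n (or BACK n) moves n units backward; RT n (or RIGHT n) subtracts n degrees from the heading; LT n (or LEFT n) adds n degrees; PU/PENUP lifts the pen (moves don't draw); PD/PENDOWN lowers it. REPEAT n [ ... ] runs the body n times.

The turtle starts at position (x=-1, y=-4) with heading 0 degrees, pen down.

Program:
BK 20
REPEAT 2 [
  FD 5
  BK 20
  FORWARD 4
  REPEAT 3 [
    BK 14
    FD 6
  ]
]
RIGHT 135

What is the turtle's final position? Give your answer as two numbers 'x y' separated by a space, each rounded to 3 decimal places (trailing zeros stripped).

Executing turtle program step by step:
Start: pos=(-1,-4), heading=0, pen down
BK 20: (-1,-4) -> (-21,-4) [heading=0, draw]
REPEAT 2 [
  -- iteration 1/2 --
  FD 5: (-21,-4) -> (-16,-4) [heading=0, draw]
  BK 20: (-16,-4) -> (-36,-4) [heading=0, draw]
  FD 4: (-36,-4) -> (-32,-4) [heading=0, draw]
  REPEAT 3 [
    -- iteration 1/3 --
    BK 14: (-32,-4) -> (-46,-4) [heading=0, draw]
    FD 6: (-46,-4) -> (-40,-4) [heading=0, draw]
    -- iteration 2/3 --
    BK 14: (-40,-4) -> (-54,-4) [heading=0, draw]
    FD 6: (-54,-4) -> (-48,-4) [heading=0, draw]
    -- iteration 3/3 --
    BK 14: (-48,-4) -> (-62,-4) [heading=0, draw]
    FD 6: (-62,-4) -> (-56,-4) [heading=0, draw]
  ]
  -- iteration 2/2 --
  FD 5: (-56,-4) -> (-51,-4) [heading=0, draw]
  BK 20: (-51,-4) -> (-71,-4) [heading=0, draw]
  FD 4: (-71,-4) -> (-67,-4) [heading=0, draw]
  REPEAT 3 [
    -- iteration 1/3 --
    BK 14: (-67,-4) -> (-81,-4) [heading=0, draw]
    FD 6: (-81,-4) -> (-75,-4) [heading=0, draw]
    -- iteration 2/3 --
    BK 14: (-75,-4) -> (-89,-4) [heading=0, draw]
    FD 6: (-89,-4) -> (-83,-4) [heading=0, draw]
    -- iteration 3/3 --
    BK 14: (-83,-4) -> (-97,-4) [heading=0, draw]
    FD 6: (-97,-4) -> (-91,-4) [heading=0, draw]
  ]
]
RT 135: heading 0 -> 225
Final: pos=(-91,-4), heading=225, 19 segment(s) drawn

Answer: -91 -4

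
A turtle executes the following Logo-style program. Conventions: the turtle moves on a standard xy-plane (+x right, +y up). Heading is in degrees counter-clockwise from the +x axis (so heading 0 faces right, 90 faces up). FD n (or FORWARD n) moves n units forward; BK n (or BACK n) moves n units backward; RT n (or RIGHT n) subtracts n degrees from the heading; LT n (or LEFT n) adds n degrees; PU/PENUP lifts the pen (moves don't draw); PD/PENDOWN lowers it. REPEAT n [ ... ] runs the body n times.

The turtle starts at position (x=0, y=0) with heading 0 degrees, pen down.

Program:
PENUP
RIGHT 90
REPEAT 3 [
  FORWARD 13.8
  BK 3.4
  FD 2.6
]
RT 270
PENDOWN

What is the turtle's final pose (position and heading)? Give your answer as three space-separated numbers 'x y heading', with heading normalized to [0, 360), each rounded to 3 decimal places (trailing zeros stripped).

Executing turtle program step by step:
Start: pos=(0,0), heading=0, pen down
PU: pen up
RT 90: heading 0 -> 270
REPEAT 3 [
  -- iteration 1/3 --
  FD 13.8: (0,0) -> (0,-13.8) [heading=270, move]
  BK 3.4: (0,-13.8) -> (0,-10.4) [heading=270, move]
  FD 2.6: (0,-10.4) -> (0,-13) [heading=270, move]
  -- iteration 2/3 --
  FD 13.8: (0,-13) -> (0,-26.8) [heading=270, move]
  BK 3.4: (0,-26.8) -> (0,-23.4) [heading=270, move]
  FD 2.6: (0,-23.4) -> (0,-26) [heading=270, move]
  -- iteration 3/3 --
  FD 13.8: (0,-26) -> (0,-39.8) [heading=270, move]
  BK 3.4: (0,-39.8) -> (0,-36.4) [heading=270, move]
  FD 2.6: (0,-36.4) -> (0,-39) [heading=270, move]
]
RT 270: heading 270 -> 0
PD: pen down
Final: pos=(0,-39), heading=0, 0 segment(s) drawn

Answer: 0 -39 0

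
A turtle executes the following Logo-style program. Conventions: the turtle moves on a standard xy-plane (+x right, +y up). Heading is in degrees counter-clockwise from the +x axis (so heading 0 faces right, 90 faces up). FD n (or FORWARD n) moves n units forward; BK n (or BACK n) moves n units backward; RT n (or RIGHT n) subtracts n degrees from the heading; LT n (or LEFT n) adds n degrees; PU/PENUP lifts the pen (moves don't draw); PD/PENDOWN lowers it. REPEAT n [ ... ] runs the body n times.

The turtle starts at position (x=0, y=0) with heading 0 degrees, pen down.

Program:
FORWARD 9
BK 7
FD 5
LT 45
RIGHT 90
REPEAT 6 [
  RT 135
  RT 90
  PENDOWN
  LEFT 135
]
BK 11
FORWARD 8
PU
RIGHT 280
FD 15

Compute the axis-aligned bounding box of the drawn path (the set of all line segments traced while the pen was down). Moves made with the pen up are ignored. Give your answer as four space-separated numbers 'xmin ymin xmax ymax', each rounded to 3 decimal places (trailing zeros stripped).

Answer: 0 -7.778 14.778 0

Derivation:
Executing turtle program step by step:
Start: pos=(0,0), heading=0, pen down
FD 9: (0,0) -> (9,0) [heading=0, draw]
BK 7: (9,0) -> (2,0) [heading=0, draw]
FD 5: (2,0) -> (7,0) [heading=0, draw]
LT 45: heading 0 -> 45
RT 90: heading 45 -> 315
REPEAT 6 [
  -- iteration 1/6 --
  RT 135: heading 315 -> 180
  RT 90: heading 180 -> 90
  PD: pen down
  LT 135: heading 90 -> 225
  -- iteration 2/6 --
  RT 135: heading 225 -> 90
  RT 90: heading 90 -> 0
  PD: pen down
  LT 135: heading 0 -> 135
  -- iteration 3/6 --
  RT 135: heading 135 -> 0
  RT 90: heading 0 -> 270
  PD: pen down
  LT 135: heading 270 -> 45
  -- iteration 4/6 --
  RT 135: heading 45 -> 270
  RT 90: heading 270 -> 180
  PD: pen down
  LT 135: heading 180 -> 315
  -- iteration 5/6 --
  RT 135: heading 315 -> 180
  RT 90: heading 180 -> 90
  PD: pen down
  LT 135: heading 90 -> 225
  -- iteration 6/6 --
  RT 135: heading 225 -> 90
  RT 90: heading 90 -> 0
  PD: pen down
  LT 135: heading 0 -> 135
]
BK 11: (7,0) -> (14.778,-7.778) [heading=135, draw]
FD 8: (14.778,-7.778) -> (9.121,-2.121) [heading=135, draw]
PU: pen up
RT 280: heading 135 -> 215
FD 15: (9.121,-2.121) -> (-3.166,-10.725) [heading=215, move]
Final: pos=(-3.166,-10.725), heading=215, 5 segment(s) drawn

Segment endpoints: x in {0, 2, 7, 9, 9.121, 14.778}, y in {-7.778, -2.121, 0}
xmin=0, ymin=-7.778, xmax=14.778, ymax=0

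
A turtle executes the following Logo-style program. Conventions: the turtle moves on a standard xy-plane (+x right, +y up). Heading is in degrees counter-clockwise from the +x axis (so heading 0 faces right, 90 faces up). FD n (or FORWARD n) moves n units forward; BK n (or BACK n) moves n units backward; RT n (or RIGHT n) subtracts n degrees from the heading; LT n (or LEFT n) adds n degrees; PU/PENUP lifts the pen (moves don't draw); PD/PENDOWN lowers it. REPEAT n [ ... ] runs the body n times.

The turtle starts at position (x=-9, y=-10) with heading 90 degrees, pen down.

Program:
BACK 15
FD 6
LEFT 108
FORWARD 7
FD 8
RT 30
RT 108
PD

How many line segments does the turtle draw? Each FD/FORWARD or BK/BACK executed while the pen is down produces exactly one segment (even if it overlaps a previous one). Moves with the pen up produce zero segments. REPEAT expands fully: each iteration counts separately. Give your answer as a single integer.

Answer: 4

Derivation:
Executing turtle program step by step:
Start: pos=(-9,-10), heading=90, pen down
BK 15: (-9,-10) -> (-9,-25) [heading=90, draw]
FD 6: (-9,-25) -> (-9,-19) [heading=90, draw]
LT 108: heading 90 -> 198
FD 7: (-9,-19) -> (-15.657,-21.163) [heading=198, draw]
FD 8: (-15.657,-21.163) -> (-23.266,-23.635) [heading=198, draw]
RT 30: heading 198 -> 168
RT 108: heading 168 -> 60
PD: pen down
Final: pos=(-23.266,-23.635), heading=60, 4 segment(s) drawn
Segments drawn: 4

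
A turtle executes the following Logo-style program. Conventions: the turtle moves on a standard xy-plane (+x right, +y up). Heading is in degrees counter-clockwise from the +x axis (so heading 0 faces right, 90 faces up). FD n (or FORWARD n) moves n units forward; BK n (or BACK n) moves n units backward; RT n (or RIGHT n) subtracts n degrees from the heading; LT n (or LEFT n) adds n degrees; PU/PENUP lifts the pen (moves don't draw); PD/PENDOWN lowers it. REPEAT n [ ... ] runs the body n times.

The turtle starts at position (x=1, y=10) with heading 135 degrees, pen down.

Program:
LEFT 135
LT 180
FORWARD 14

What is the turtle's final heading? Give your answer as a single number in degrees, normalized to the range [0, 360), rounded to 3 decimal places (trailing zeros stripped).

Executing turtle program step by step:
Start: pos=(1,10), heading=135, pen down
LT 135: heading 135 -> 270
LT 180: heading 270 -> 90
FD 14: (1,10) -> (1,24) [heading=90, draw]
Final: pos=(1,24), heading=90, 1 segment(s) drawn

Answer: 90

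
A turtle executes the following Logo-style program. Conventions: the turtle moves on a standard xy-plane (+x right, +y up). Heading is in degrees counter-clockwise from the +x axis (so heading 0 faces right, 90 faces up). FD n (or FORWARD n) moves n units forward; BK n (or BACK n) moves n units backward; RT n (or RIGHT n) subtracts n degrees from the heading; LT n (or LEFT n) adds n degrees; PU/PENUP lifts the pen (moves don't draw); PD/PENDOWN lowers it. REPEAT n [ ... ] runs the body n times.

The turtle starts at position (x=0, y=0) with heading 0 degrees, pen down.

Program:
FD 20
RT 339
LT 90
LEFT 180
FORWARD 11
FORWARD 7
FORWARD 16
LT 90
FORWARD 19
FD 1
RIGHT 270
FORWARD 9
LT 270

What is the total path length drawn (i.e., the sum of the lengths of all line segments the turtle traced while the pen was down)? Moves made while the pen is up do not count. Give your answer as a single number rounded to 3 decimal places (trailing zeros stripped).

Executing turtle program step by step:
Start: pos=(0,0), heading=0, pen down
FD 20: (0,0) -> (20,0) [heading=0, draw]
RT 339: heading 0 -> 21
LT 90: heading 21 -> 111
LT 180: heading 111 -> 291
FD 11: (20,0) -> (23.942,-10.269) [heading=291, draw]
FD 7: (23.942,-10.269) -> (26.451,-16.804) [heading=291, draw]
FD 16: (26.451,-16.804) -> (32.185,-31.742) [heading=291, draw]
LT 90: heading 291 -> 21
FD 19: (32.185,-31.742) -> (49.923,-24.933) [heading=21, draw]
FD 1: (49.923,-24.933) -> (50.856,-24.574) [heading=21, draw]
RT 270: heading 21 -> 111
FD 9: (50.856,-24.574) -> (47.631,-16.172) [heading=111, draw]
LT 270: heading 111 -> 21
Final: pos=(47.631,-16.172), heading=21, 7 segment(s) drawn

Segment lengths:
  seg 1: (0,0) -> (20,0), length = 20
  seg 2: (20,0) -> (23.942,-10.269), length = 11
  seg 3: (23.942,-10.269) -> (26.451,-16.804), length = 7
  seg 4: (26.451,-16.804) -> (32.185,-31.742), length = 16
  seg 5: (32.185,-31.742) -> (49.923,-24.933), length = 19
  seg 6: (49.923,-24.933) -> (50.856,-24.574), length = 1
  seg 7: (50.856,-24.574) -> (47.631,-16.172), length = 9
Total = 83

Answer: 83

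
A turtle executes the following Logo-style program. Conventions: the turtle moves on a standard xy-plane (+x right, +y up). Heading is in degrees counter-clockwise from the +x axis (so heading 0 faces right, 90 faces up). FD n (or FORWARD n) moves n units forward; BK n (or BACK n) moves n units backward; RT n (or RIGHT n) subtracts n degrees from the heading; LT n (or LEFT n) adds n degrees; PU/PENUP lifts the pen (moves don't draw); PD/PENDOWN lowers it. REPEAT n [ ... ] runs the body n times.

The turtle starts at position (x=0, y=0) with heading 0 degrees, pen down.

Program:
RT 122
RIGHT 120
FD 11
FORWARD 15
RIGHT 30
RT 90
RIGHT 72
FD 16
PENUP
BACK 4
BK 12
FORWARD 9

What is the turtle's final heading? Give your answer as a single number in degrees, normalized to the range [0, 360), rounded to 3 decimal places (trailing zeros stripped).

Answer: 286

Derivation:
Executing turtle program step by step:
Start: pos=(0,0), heading=0, pen down
RT 122: heading 0 -> 238
RT 120: heading 238 -> 118
FD 11: (0,0) -> (-5.164,9.712) [heading=118, draw]
FD 15: (-5.164,9.712) -> (-12.206,22.957) [heading=118, draw]
RT 30: heading 118 -> 88
RT 90: heading 88 -> 358
RT 72: heading 358 -> 286
FD 16: (-12.206,22.957) -> (-7.796,7.576) [heading=286, draw]
PU: pen up
BK 4: (-7.796,7.576) -> (-8.899,11.421) [heading=286, move]
BK 12: (-8.899,11.421) -> (-12.206,22.957) [heading=286, move]
FD 9: (-12.206,22.957) -> (-9.726,14.305) [heading=286, move]
Final: pos=(-9.726,14.305), heading=286, 3 segment(s) drawn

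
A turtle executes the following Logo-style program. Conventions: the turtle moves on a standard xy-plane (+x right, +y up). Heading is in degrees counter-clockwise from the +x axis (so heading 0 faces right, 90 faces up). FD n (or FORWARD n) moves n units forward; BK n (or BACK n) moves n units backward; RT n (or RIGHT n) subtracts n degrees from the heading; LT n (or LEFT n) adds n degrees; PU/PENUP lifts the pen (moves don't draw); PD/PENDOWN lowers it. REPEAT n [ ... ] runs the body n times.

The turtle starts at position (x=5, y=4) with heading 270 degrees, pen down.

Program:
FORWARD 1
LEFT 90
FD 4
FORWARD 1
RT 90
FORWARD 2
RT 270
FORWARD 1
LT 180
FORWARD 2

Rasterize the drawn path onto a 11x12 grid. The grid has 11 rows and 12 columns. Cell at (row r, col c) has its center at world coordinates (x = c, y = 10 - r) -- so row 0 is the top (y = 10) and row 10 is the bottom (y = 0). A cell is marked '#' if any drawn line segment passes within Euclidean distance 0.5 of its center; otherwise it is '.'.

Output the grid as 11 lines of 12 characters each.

Answer: ............
............
............
............
............
............
.....#......
.....######.
..........#.
.........###
............

Derivation:
Segment 0: (5,4) -> (5,3)
Segment 1: (5,3) -> (9,3)
Segment 2: (9,3) -> (10,3)
Segment 3: (10,3) -> (10,1)
Segment 4: (10,1) -> (11,1)
Segment 5: (11,1) -> (9,1)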